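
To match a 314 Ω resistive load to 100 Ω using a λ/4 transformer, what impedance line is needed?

Z_qwt = √(Z_0·R_L) = √(100 × 314) = √31400

Z_qwt ≈ 177 Ω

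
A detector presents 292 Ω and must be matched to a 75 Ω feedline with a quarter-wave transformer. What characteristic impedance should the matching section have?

Z_qwt = √(Z_0·R_L) = √(75 × 292) = √21900

Z_qwt ≈ 148 Ω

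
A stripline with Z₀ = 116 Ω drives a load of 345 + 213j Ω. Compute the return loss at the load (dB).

RL ≈ 4.21 dB

Γ = (229 + j213)/(461 + j213), |Γ| = 0.616
RL = −20·log₁₀|Γ| = −20·log₁₀(0.616)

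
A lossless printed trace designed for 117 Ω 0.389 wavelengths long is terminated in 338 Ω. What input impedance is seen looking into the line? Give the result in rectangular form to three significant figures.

βl = 2π × 0.389 = 140°
tan(βl) = tan(140°) = -0.838
Z_in = Z_0·(Z_L + jZ_0·tanβl)/(Z_0 + jZ_L·tanβl)
     = 117·(338 − j98)/(117 − j283)

Z_in ≈ 83.9 + j105 Ω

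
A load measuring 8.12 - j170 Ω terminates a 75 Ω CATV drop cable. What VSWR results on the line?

Γ = (Z_L − Z_0)/(Z_L + Z_0) = (-66.88 − j170)/(83.12 − j170)
|Γ| = 183/189 = 0.965
VSWR = (1 + |Γ|)/(1 − |Γ|) = 1.97/0.0346

VSWR ≈ 56.8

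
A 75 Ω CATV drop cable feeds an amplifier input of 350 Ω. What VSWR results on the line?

VSWR ≈ 4.67

For a purely resistive load, VSWR = R_L/Z_0 or Z_0/R_L (whichever > 1) = 350/75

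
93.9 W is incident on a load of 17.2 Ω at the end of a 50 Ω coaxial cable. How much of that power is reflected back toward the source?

Γ = (17.2 − 50)/(17.2 + 50) = -0.488
|Γ|² = 0.238
P_refl = |Γ|²·P_inc = 22.4 W, P_del = (1 − |Γ|²)·P_inc = 71.5 W

P_reflected ≈ 22.4 W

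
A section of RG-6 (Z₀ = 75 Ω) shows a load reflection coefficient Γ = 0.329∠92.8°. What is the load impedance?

Z_L = Z_0·(1 + Γ)/(1 − Γ) = 75·(0.984 + j0.329)/(1.02 − j0.329)

Z_L ≈ 58.6 + j43.2 Ω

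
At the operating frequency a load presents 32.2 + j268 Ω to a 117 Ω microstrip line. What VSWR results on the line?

VSWR ≈ 22.9

Γ = (Z_L − Z_0)/(Z_L + Z_0) = (-84.8 + j268)/(149.2 + j268)
|Γ| = 281/307 = 0.916
VSWR = (1 + |Γ|)/(1 − |Γ|) = 1.92/0.0836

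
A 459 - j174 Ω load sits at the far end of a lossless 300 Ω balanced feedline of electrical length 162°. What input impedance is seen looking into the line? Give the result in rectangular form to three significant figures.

Z_in ≈ 560 + j8.68 Ω

tan(βl) = tan(162°) = -0.325
Z_in = Z_0·(Z_L + jZ_0·tanβl)/(Z_0 + jZ_L·tanβl)
     = 300·(459 − j271)/(243 − j149)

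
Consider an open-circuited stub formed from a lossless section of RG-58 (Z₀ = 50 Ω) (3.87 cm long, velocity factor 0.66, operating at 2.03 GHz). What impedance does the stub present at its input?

λ = v/f = 0.66·c / 2.03 GHz = 0.0975 m
βl = 2π·l/λ = 2π × 0.397 = 143°
tan(βl) = -0.758
For an open-circuited stub, Z_in = −jZ_0·cot(βl) = −jZ_0/tan(βl)

Z_in ≈ +j66 Ω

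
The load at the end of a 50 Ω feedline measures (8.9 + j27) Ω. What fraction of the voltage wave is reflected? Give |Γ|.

Γ = (Z_L − Z_0)/(Z_L + Z_0) = (-41.1 + j27)/(58.9 + j27)
|Γ| = 49.2/64.8

|Γ| ≈ 0.759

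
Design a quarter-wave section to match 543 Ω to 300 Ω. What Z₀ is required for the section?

Z_qwt = √(Z_0·R_L) = √(300 × 543) = √162900

Z_qwt ≈ 404 Ω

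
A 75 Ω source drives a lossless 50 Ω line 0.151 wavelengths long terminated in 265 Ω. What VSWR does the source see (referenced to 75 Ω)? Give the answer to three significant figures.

βl = 2π × 0.151 = 54.4°
tan(βl) = 1.39
Z_in = Z_0·(Z_L + jZ_0·tanβl)/(Z_0 + jZ_L·tanβl) = 14 − j34 Ω
Γ_s = (Z_in − Z_s)/(Z_in + Z_s) = (-61 − j34)/(89 − j34), |Γ_s| = 0.732
VSWR = (1 + |Γ_s|)/(1 − |Γ_s|)

VSWR ≈ 6.48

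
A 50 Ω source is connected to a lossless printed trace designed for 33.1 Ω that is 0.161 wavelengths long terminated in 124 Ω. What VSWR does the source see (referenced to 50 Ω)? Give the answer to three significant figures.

VSWR ≈ 4.8

βl = 2π × 0.161 = 58°
tan(βl) = 1.6
Z_in = Z_0·(Z_L + jZ_0·tanβl)/(Z_0 + jZ_L·tanβl) = 12 − j18.7 Ω
Γ_s = (Z_in − Z_s)/(Z_in + Z_s) = (-38 − j18.7)/(62 − j18.7), |Γ_s| = 0.655
VSWR = (1 + |Γ_s|)/(1 − |Γ_s|)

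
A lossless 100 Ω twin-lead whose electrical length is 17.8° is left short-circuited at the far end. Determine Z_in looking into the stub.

tan(βl) = 0.321
For a short-circuited stub, Z_in = jZ_0·tan(βl)

Z_in ≈ +j32.1 Ω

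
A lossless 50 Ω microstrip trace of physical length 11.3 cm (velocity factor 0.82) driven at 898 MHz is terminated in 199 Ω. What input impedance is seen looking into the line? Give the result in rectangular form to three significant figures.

Z_in ≈ 39.4 + j65.4 Ω

λ = v/f = 0.82·c / 898 MHz = 0.274 m
βl = 2π·l/λ = 2π × 0.412 = 148°
tan(βl) = tan(148°) = -0.613
Z_in = Z_0·(Z_L + jZ_0·tanβl)/(Z_0 + jZ_L·tanβl)
     = 50·(199 − j30.6)/(50 − j122)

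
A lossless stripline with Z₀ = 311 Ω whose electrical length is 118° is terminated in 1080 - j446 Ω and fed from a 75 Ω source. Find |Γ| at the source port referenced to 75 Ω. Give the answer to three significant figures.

tan(βl) = -1.88
Z_in = Z_0·(Z_L + jZ_0·tanβl)/(Z_0 + jZ_L·tanβl) = 108 + j193 Ω
Γ_s = (Z_in − Z_s)/(Z_in + Z_s) = (32.6 + j193)/(183 + j193), |Γ_s| = 0.737

|Γ| ≈ 0.737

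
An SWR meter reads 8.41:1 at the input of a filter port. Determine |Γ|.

|Γ| = (S − 1)/(S + 1) = (8.41 − 1)/(8.41 + 1) = 7.41/9.41

|Γ| ≈ 0.787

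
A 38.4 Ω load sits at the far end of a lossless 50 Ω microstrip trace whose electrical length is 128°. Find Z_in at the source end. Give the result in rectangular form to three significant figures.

Z_in ≈ 51.5 − j13.4 Ω

tan(βl) = tan(128°) = -1.28
Z_in = Z_0·(Z_L + jZ_0·tanβl)/(Z_0 + jZ_L·tanβl)
     = 50·(38.4 − j64)/(50 − j49.1)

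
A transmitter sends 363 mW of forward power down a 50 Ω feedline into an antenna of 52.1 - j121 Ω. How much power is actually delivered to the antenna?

P_delivered ≈ 151 mW

|Γ| = |(2.1 − j121)/(102.1 − j121)| = 0.764
|Γ|² = 0.584
P_refl = |Γ|²·P_inc = 212 mW, P_del = (1 − |Γ|²)·P_inc = 151 mW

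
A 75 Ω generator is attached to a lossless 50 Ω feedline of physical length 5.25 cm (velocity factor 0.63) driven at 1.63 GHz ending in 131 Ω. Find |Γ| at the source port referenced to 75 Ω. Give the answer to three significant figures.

|Γ| ≈ 0.327

λ = v/f = 0.63·c / 1.63 GHz = 0.116 m
βl = 2π·l/λ = 2π × 0.453 = 163°
tan(βl) = -0.306
Z_in = Z_0·(Z_L + jZ_0·tanβl)/(Z_0 + jZ_L·tanβl) = 87.3 + j54.6 Ω
Γ_s = (Z_in − Z_s)/(Z_in + Z_s) = (12.3 + j54.6)/(162 + j54.6), |Γ_s| = 0.327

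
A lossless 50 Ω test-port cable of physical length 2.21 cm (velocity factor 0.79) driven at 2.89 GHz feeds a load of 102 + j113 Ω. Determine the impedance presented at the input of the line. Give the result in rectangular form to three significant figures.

λ = v/f = 0.79·c / 2.89 GHz = 0.082 m
βl = 2π·l/λ = 2π × 0.269 = 97°
tan(βl) = tan(97°) = -8.13
Z_in = Z_0·(Z_L + jZ_0·tanβl)/(Z_0 + jZ_L·tanβl)
     = 50·(102 − j293)/(968 − j829)

Z_in ≈ 10.5 − j6.14 Ω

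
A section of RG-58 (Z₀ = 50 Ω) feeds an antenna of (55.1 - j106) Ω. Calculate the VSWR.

VSWR ≈ 5.92

Γ = (Z_L − Z_0)/(Z_L + Z_0) = (5.1 − j106)/(105.1 − j106)
|Γ| = 106/149 = 0.711
VSWR = (1 + |Γ|)/(1 − |Γ|) = 1.71/0.289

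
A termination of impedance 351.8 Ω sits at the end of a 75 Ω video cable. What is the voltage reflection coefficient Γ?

Γ = 0.649

Γ = (Z_L − Z_0)/(Z_L + Z_0) = (351.8 − 75)/(351.8 + 75) = 276.8/426.8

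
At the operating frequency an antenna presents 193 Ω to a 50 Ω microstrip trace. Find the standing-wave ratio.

Γ = (193 − 50)/(193 + 50) = 0.588
VSWR = (1 + 0.588)/(1 − 0.588)

VSWR ≈ 3.86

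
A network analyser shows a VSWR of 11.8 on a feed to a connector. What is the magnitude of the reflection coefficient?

|Γ| ≈ 0.844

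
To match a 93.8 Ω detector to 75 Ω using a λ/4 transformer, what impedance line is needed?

Z_qwt = √(Z_0·R_L) = √(75 × 93.8) = √7035

Z_qwt ≈ 83.9 Ω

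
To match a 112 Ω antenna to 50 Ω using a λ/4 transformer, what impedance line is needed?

Z_qwt = √(Z_0·R_L) = √(50 × 112) = √5600

Z_qwt ≈ 74.8 Ω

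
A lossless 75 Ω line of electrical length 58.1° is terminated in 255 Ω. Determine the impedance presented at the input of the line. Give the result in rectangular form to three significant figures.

tan(βl) = tan(58.1°) = 1.61
Z_in = Z_0·(Z_L + jZ_0·tanβl)/(Z_0 + jZ_L·tanβl)
     = 75·(255 + j120)/(75 + j410)

Z_in ≈ 29.6 − j41.3 Ω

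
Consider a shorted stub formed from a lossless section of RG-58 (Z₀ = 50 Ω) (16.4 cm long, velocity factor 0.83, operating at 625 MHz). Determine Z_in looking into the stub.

λ = v/f = 0.83·c / 625 MHz = 0.398 m
βl = 2π·l/λ = 2π × 0.412 = 148°
tan(βl) = -0.62
For a shorted stub, Z_in = jZ_0·tan(βl)

Z_in ≈ −j31 Ω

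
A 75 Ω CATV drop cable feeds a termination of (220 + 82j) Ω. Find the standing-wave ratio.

VSWR ≈ 3.39

Γ = (Z_L − Z_0)/(Z_L + Z_0) = (145 + j82)/(295 + j82)
|Γ| = 167/306 = 0.544
VSWR = (1 + |Γ|)/(1 − |Γ|) = 1.54/0.456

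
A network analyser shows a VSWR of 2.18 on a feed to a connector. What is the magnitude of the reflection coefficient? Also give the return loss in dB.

|Γ| = (S − 1)/(S + 1) = (2.18 − 1)/(2.18 + 1) = 1.18/3.18
RL = −20·log₁₀|Γ| = −20·log₁₀(0.371)

|Γ| ≈ 0.371; return loss ≈ 8.61 dB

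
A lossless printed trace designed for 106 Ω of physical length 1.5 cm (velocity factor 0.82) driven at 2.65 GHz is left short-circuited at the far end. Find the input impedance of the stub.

Z_in ≈ +j171 Ω

λ = v/f = 0.82·c / 2.65 GHz = 0.0928 m
βl = 2π·l/λ = 2π × 0.162 = 58.2°
tan(βl) = 1.61
For a short-circuited stub, Z_in = jZ_0·tan(βl)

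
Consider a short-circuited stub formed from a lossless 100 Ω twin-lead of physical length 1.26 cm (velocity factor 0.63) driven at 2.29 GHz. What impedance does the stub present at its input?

Z_in ≈ +j143 Ω

λ = v/f = 0.63·c / 2.29 GHz = 0.0825 m
βl = 2π·l/λ = 2π × 0.153 = 55°
tan(βl) = 1.43
For a short-circuited stub, Z_in = jZ_0·tan(βl)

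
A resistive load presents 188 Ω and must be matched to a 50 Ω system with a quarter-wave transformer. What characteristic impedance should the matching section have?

Z_qwt = √(Z_0·R_L) = √(50 × 188) = √9400

Z_qwt ≈ 97 Ω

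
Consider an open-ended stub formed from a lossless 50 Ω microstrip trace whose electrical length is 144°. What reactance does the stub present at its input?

X_in ≈ 68.8 Ω (inductive)

tan(βl) = -0.727
For an open-ended stub, Z_in = −jZ_0·cot(βl) = −jZ_0/tan(βl)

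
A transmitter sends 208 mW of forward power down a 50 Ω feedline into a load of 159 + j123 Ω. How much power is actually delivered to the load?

|Γ| = |(109 + j123)/(209 + j123)| = 0.678
|Γ|² = 0.459
P_refl = |Γ|²·P_inc = 95.5 mW, P_del = (1 − |Γ|²)·P_inc = 112 mW

P_delivered ≈ 112 mW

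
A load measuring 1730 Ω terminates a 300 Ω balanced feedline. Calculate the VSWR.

Γ = (1730 − 300)/(1730 + 300) = 0.704
VSWR = (1 + 0.704)/(1 − 0.704)

VSWR ≈ 5.77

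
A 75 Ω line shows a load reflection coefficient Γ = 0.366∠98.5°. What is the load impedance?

Z_L ≈ 52.3 + j43.7 Ω

Z_L = Z_0·(1 + Γ)/(1 − Γ) = 75·(0.946 + j0.362)/(1.05 − j0.362)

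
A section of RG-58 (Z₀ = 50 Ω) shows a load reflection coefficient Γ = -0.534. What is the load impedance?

Z_L ≈ 15.2 Ω

Z_L = Z_0·(1 + Γ)/(1 − Γ) = 50·(0.466)/(1.53)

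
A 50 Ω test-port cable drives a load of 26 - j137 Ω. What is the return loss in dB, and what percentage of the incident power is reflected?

RL ≈ 1.03 dB; 78.8% of incident power reflected

Γ = (-24 − j137)/(76 − j137), |Γ| = 0.888
RL = −20·log₁₀(0.888) = 1.03 dB
P_refl/P_inc = |Γ|² = 0.788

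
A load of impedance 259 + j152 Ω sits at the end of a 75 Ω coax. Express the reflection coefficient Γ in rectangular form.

Γ = (Z_L − Z_0)/(Z_L + Z_0) = (184 + j152)/(334 + j152)

Γ ≈ 0.628 + j0.169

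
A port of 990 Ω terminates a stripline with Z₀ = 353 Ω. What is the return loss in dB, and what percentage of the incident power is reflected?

RL ≈ 6.48 dB; 22.5% of incident power reflected

Γ = (990 − 353)/(990 + 353) = 0.474
RL = −20·log₁₀(0.474) = 6.48 dB
P_refl/P_inc = |Γ|² = 0.225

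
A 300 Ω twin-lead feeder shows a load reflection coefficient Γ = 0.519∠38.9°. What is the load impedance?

Z_L = Z_0·(1 + Γ)/(1 − Γ) = 300·(1.4 + j0.326)/(0.596 − j0.326)

Z_L ≈ 475 + j424 Ω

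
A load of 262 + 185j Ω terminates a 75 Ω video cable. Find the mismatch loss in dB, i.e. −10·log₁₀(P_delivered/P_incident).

mismatch loss ≈ 2.74 dB

Γ = (187 + j185)/(337 + j185), |Γ| = 0.684
|Γ|² = 0.468, so P_del/P_inc = 1 − |Γ|² = 0.532
ML = −10·log₁₀(1 − |Γ|²)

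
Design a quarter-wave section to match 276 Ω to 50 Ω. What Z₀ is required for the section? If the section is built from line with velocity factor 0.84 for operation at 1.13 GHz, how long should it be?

Z_qwt ≈ 117 Ω; length ≈ 5.58 cm

Z_qwt = √(Z_0·R_L) = √(50 × 276) = √13800
λ = 0.84·c/f = 0.223 m, so l = λ/4 = 0.0558 m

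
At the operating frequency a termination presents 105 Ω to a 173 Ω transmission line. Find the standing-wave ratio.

VSWR ≈ 1.65

For a purely resistive load, VSWR = R_L/Z_0 or Z_0/R_L (whichever > 1) = 173/105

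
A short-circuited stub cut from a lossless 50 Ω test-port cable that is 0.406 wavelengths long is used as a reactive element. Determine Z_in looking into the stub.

Z_in ≈ −j33.5 Ω

βl = 2π × 0.406 = 146°
tan(βl) = -0.67
For a short-circuited stub, Z_in = jZ_0·tan(βl)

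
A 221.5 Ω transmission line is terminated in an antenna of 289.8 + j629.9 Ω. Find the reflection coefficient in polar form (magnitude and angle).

Γ ≈ 0.781 ∠ 32.9°

Γ = (Z_L − Z_0)/(Z_L + Z_0) = (68.3 + j629.9)/(511.3 + j629.9)
|Γ| = 634/811 = 0.781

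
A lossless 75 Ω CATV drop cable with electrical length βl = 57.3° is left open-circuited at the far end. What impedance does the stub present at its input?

Z_in ≈ −j48.1 Ω

tan(βl) = 1.56
For an open-circuited stub, Z_in = −jZ_0·cot(βl) = −jZ_0/tan(βl)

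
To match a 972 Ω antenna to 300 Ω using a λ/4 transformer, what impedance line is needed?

Z_qwt = √(Z_0·R_L) = √(300 × 972) = √291600

Z_qwt ≈ 540 Ω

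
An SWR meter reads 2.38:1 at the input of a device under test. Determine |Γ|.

|Γ| = (S − 1)/(S + 1) = (2.38 − 1)/(2.38 + 1) = 1.38/3.38

|Γ| ≈ 0.408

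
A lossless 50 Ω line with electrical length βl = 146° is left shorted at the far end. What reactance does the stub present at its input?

X_in ≈ -33.7 Ω (capacitive)

tan(βl) = -0.675
For a shorted stub, Z_in = jZ_0·tan(βl)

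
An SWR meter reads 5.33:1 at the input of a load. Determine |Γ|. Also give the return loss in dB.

|Γ| ≈ 0.684; return loss ≈ 3.3 dB

|Γ| = (S − 1)/(S + 1) = (5.33 − 1)/(5.33 + 1) = 4.33/6.33
RL = −20·log₁₀|Γ| = −20·log₁₀(0.684)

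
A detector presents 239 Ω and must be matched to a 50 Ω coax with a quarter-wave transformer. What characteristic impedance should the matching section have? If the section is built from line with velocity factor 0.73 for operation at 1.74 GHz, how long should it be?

Z_qwt = √(Z_0·R_L) = √(50 × 239) = √11950
λ = 0.73·c/f = 0.126 m, so l = λ/4 = 0.0315 m

Z_qwt ≈ 109 Ω; length ≈ 3.15 cm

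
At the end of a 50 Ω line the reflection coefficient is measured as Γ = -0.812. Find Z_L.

Z_L = Z_0·(1 + Γ)/(1 − Γ) = 50·(0.188)/(1.81)

Z_L ≈ 5.19 Ω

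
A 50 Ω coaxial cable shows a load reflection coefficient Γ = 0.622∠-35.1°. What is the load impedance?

Z_L ≈ 83.1 − j96.9 Ω

Z_L = Z_0·(1 + Γ)/(1 − Γ) = 50·(1.51 − j0.358)/(0.491 + j0.358)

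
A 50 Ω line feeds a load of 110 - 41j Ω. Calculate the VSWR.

Γ = (Z_L − Z_0)/(Z_L + Z_0) = (60 − j41)/(160 − j41)
|Γ| = 72.7/165 = 0.44
VSWR = (1 + |Γ|)/(1 − |Γ|) = 1.44/0.56

VSWR ≈ 2.57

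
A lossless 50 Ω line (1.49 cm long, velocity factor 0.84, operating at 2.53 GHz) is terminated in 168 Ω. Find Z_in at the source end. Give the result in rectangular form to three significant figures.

λ = v/f = 0.84·c / 2.53 GHz = 0.0996 m
βl = 2π·l/λ = 2π × 0.15 = 53.9°
tan(βl) = tan(53.9°) = 1.37
Z_in = Z_0·(Z_L + jZ_0·tanβl)/(Z_0 + jZ_L·tanβl)
     = 50·(168 + j68.4)/(50 + j230)

Z_in ≈ 21.8 − j31.8 Ω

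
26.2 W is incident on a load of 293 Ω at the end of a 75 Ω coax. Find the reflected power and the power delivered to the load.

P_reflected ≈ 9.19 W; P_delivered ≈ 17 W

Γ = (293 − 75)/(293 + 75) = 0.592
|Γ|² = 0.351
P_refl = |Γ|²·P_inc = 9.19 W, P_del = (1 − |Γ|²)·P_inc = 17 W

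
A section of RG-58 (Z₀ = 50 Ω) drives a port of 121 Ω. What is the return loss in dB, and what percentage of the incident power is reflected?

RL ≈ 7.63 dB; 17.2% of incident power reflected

Γ = (121 − 50)/(121 + 50) = 0.415
RL = −20·log₁₀(0.415) = 7.63 dB
P_refl/P_inc = |Γ|² = 0.172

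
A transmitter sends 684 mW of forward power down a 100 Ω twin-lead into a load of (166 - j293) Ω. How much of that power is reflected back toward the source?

P_reflected ≈ 394 mW

|Γ| = |(66 − j293)/(266 − j293)| = 0.759
|Γ|² = 0.576
P_refl = |Γ|²·P_inc = 394 mW, P_del = (1 − |Γ|²)·P_inc = 290 mW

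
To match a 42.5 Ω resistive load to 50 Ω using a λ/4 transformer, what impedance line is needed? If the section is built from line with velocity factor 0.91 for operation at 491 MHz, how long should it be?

Z_qwt = √(Z_0·R_L) = √(50 × 42.5) = √2125
λ = 0.91·c/f = 0.556 m, so l = λ/4 = 0.139 m

Z_qwt ≈ 46.1 Ω; length ≈ 13.9 cm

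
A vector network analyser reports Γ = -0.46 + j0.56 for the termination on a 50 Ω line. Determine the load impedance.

Z_L = Z_0·(1 + Γ)/(1 − Γ) = 50·(0.54 + j0.56)/(1.46 − j0.56)

Z_L ≈ 9.71 + j22.9 Ω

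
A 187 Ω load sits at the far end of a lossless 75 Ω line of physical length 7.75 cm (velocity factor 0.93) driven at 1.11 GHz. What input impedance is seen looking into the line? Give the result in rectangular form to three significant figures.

Z_in ≈ 33.7 + j23.6 Ω

λ = v/f = 0.93·c / 1.11 GHz = 0.251 m
βl = 2π·l/λ = 2π × 0.308 = 111°
tan(βl) = tan(111°) = -2.61
Z_in = Z_0·(Z_L + jZ_0·tanβl)/(Z_0 + jZ_L·tanβl)
     = 75·(187 − j195)/(75 − j487)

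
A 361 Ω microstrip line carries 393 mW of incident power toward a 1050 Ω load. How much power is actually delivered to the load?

P_delivered ≈ 299 mW

Γ = (1050 − 361)/(1050 + 361) = 0.488
|Γ|² = 0.238
P_refl = |Γ|²·P_inc = 93.7 mW, P_del = (1 − |Γ|²)·P_inc = 299 mW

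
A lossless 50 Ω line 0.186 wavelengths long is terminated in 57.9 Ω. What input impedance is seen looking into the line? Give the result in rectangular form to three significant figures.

Z_in ≈ 44.9 − j4.76 Ω

βl = 2π × 0.186 = 67°
tan(βl) = tan(67°) = 2.35
Z_in = Z_0·(Z_L + jZ_0·tanβl)/(Z_0 + jZ_L·tanβl)
     = 50·(57.9 + j118)/(50 + j136)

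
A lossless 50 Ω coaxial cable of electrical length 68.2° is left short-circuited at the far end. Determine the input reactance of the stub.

X_in ≈ 125 Ω (inductive)

tan(βl) = 2.5
For a short-circuited stub, Z_in = jZ_0·tan(βl)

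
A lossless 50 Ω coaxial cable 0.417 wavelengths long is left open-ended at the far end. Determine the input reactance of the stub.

βl = 2π × 0.417 = 150°
tan(βl) = -0.575
For an open-ended stub, Z_in = −jZ_0·cot(βl) = −jZ_0/tan(βl)

X_in ≈ 87 Ω (inductive)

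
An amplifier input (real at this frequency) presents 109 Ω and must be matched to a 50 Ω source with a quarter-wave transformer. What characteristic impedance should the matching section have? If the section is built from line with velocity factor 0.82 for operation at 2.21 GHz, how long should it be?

Z_qwt ≈ 73.8 Ω; length ≈ 2.78 cm

Z_qwt = √(Z_0·R_L) = √(50 × 109) = √5450
λ = 0.82·c/f = 0.111 m, so l = λ/4 = 0.0278 m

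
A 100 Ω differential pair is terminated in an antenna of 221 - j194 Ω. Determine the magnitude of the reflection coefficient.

|Γ| ≈ 0.61

Γ = (Z_L − Z_0)/(Z_L + Z_0) = (121 − j194)/(321 − j194)
|Γ| = 229/375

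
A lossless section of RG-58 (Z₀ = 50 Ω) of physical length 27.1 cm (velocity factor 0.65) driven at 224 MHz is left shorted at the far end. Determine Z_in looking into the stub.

Z_in ≈ −j123 Ω

λ = v/f = 0.65·c / 224 MHz = 0.871 m
βl = 2π·l/λ = 2π × 0.311 = 112°
tan(βl) = -2.47
For a shorted stub, Z_in = jZ_0·tan(βl)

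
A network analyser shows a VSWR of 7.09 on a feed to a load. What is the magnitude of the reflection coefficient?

|Γ| ≈ 0.753

|Γ| = (S − 1)/(S + 1) = (7.09 − 1)/(7.09 + 1) = 6.09/8.09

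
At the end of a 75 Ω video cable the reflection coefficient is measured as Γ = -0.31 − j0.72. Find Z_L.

Z_L = Z_0·(1 + Γ)/(1 − Γ) = 75·(0.69 − j0.72)/(1.31 + j0.72)

Z_L ≈ 12.9 − j48.3 Ω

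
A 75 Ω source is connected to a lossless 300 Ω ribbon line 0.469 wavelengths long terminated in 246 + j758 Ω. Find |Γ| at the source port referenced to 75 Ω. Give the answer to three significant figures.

βl = 2π × 0.469 = 169°
tan(βl) = -0.197
Z_in = Z_0·(Z_L + jZ_0·tanβl)/(Z_0 + jZ_L·tanβl) = 113 + j479 Ω
Γ_s = (Z_in − Z_s)/(Z_in + Z_s) = (37.5 + j479)/(188 + j479), |Γ_s| = 0.934

|Γ| ≈ 0.934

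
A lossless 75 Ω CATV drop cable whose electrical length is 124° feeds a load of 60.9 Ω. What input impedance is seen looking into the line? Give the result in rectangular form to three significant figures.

tan(βl) = tan(124°) = -1.48
Z_in = Z_0·(Z_L + jZ_0·tanβl)/(Z_0 + jZ_L·tanβl)
     = 75·(60.9 − j111)/(75 − j90.3)

Z_in ≈ 79.5 − j15.5 Ω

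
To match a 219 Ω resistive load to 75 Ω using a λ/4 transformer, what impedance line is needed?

Z_qwt = √(Z_0·R_L) = √(75 × 219) = √16420

Z_qwt ≈ 128 Ω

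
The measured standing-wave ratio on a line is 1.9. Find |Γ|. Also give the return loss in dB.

|Γ| ≈ 0.31; return loss ≈ 10.2 dB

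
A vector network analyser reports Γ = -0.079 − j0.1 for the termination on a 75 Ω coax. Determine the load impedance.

Z_L ≈ 62.8 − j12.8 Ω

Z_L = Z_0·(1 + Γ)/(1 − Γ) = 75·(0.921 − j0.1)/(1.08 + j0.1)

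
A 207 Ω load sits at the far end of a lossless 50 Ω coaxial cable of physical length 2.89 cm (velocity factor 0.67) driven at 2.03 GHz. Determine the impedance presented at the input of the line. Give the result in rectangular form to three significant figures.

λ = v/f = 0.67·c / 2.03 GHz = 0.099 m
βl = 2π·l/λ = 2π × 0.292 = 105°
tan(βl) = tan(105°) = -3.71
Z_in = Z_0·(Z_L + jZ_0·tanβl)/(Z_0 + jZ_L·tanβl)
     = 50·(207 − j186)/(50 − j768)

Z_in ≈ 12.9 + j12.6 Ω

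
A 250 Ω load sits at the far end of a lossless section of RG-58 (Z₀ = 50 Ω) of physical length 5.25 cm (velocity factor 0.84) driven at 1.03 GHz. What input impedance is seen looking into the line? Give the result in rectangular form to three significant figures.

Z_in ≈ 10.5 − j10.8 Ω

λ = v/f = 0.84·c / 1.03 GHz = 0.245 m
βl = 2π·l/λ = 2π × 0.215 = 77.2°
tan(βl) = tan(77.2°) = 4.42
Z_in = Z_0·(Z_L + jZ_0·tanβl)/(Z_0 + jZ_L·tanβl)
     = 50·(250 + j221)/(50 + j1100)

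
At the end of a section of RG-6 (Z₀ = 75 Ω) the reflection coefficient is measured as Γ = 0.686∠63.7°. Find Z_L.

Z_L ≈ 46 + j107 Ω

Z_L = Z_0·(1 + Γ)/(1 − Γ) = 75·(1.3 + j0.615)/(0.696 − j0.615)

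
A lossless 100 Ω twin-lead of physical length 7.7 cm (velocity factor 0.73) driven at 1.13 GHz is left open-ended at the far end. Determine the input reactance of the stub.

X_in ≈ 133 Ω (inductive)

λ = v/f = 0.73·c / 1.13 GHz = 0.194 m
βl = 2π·l/λ = 2π × 0.397 = 143°
tan(βl) = -0.753
For an open-ended stub, Z_in = −jZ_0·cot(βl) = −jZ_0/tan(βl)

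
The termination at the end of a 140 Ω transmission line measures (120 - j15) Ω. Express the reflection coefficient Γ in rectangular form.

Γ ≈ -0.0734 − j0.0619

Γ = (Z_L − Z_0)/(Z_L + Z_0) = (-20 − j15)/(260 − j15)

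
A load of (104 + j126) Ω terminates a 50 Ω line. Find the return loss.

Γ = (54 + j126)/(154 + j126), |Γ| = 0.689
RL = −20·log₁₀|Γ| = −20·log₁₀(0.689)

RL ≈ 3.24 dB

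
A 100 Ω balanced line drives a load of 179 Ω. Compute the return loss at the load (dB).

RL ≈ 11 dB

Γ = (179 − 100)/(179 + 100) = 0.283
RL = −20·log₁₀|Γ| = −20·log₁₀(0.283)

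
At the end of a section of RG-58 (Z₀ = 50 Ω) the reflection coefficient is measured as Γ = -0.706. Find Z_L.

Z_L ≈ 8.62 Ω

Z_L = Z_0·(1 + Γ)/(1 − Γ) = 50·(0.294)/(1.71)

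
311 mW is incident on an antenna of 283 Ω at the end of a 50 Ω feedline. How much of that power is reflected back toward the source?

P_reflected ≈ 152 mW

Γ = (283 − 50)/(283 + 50) = 0.7
|Γ|² = 0.49
P_refl = |Γ|²·P_inc = 152 mW, P_del = (1 − |Γ|²)·P_inc = 159 mW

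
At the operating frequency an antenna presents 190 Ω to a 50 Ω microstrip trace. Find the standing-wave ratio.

VSWR ≈ 3.8

Γ = (190 − 50)/(190 + 50) = 0.583
VSWR = (1 + 0.583)/(1 − 0.583)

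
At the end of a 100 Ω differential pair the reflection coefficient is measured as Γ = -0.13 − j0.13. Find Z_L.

Z_L = Z_0·(1 + Γ)/(1 − Γ) = 100·(0.87 − j0.13)/(1.13 + j0.13)

Z_L ≈ 74.7 − j20.1 Ω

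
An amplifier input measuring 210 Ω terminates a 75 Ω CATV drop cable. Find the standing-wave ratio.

For a purely resistive load, VSWR = R_L/Z_0 or Z_0/R_L (whichever > 1) = 210/75

VSWR ≈ 2.8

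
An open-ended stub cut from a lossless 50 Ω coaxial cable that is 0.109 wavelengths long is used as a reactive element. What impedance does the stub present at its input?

Z_in ≈ −j61.2 Ω

βl = 2π × 0.109 = 39.2°
tan(βl) = 0.817
For an open-ended stub, Z_in = −jZ_0·cot(βl) = −jZ_0/tan(βl)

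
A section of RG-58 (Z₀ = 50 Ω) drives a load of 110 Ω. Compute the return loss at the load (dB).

Γ = (110 − 50)/(110 + 50) = 0.375
RL = −20·log₁₀|Γ| = −20·log₁₀(0.375)

RL ≈ 8.52 dB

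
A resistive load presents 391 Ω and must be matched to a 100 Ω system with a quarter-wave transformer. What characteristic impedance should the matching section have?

Z_qwt = √(Z_0·R_L) = √(100 × 391) = √39100

Z_qwt ≈ 198 Ω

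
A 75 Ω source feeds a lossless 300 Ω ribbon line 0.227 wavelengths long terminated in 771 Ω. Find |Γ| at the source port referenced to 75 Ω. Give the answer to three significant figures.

|Γ| ≈ 0.29

βl = 2π × 0.227 = 81.7°
tan(βl) = 6.87
Z_in = Z_0·(Z_L + jZ_0·tanβl)/(Z_0 + jZ_L·tanβl) = 119 − j36.9 Ω
Γ_s = (Z_in − Z_s)/(Z_in + Z_s) = (43.8 − j36.9)/(194 − j36.9), |Γ_s| = 0.29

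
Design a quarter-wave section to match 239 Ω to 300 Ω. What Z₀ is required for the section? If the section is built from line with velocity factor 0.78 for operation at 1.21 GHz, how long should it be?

Z_qwt ≈ 268 Ω; length ≈ 4.83 cm

Z_qwt = √(Z_0·R_L) = √(300 × 239) = √71700
λ = 0.78·c/f = 0.193 m, so l = λ/4 = 0.0483 m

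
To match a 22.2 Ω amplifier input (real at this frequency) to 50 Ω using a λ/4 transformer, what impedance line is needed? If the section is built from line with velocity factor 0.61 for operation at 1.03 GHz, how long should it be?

Z_qwt = √(Z_0·R_L) = √(50 × 22.2) = √1110
λ = 0.61·c/f = 0.178 m, so l = λ/4 = 0.0444 m

Z_qwt ≈ 33.3 Ω; length ≈ 4.44 cm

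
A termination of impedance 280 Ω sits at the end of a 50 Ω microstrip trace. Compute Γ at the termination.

Γ = (Z_L − Z_0)/(Z_L + Z_0) = (280 − 50)/(280 + 50) = 230/330

Γ = 0.697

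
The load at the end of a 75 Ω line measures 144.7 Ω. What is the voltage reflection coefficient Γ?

Γ = (Z_L − Z_0)/(Z_L + Z_0) = (144.7 − 75)/(144.7 + 75) = 69.7/219.7

Γ = 0.317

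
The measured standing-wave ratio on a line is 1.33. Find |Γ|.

|Γ| ≈ 0.142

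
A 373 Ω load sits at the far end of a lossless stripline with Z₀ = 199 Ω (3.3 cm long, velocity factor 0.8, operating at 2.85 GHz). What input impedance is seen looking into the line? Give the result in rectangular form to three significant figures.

λ = v/f = 0.8·c / 2.85 GHz = 0.0842 m
βl = 2π·l/λ = 2π × 0.392 = 141°
tan(βl) = tan(141°) = -0.808
Z_in = Z_0·(Z_L + jZ_0·tanβl)/(Z_0 + jZ_L·tanβl)
     = 199·(373 − j161)/(199 − j301)

Z_in ≈ 187 + j123 Ω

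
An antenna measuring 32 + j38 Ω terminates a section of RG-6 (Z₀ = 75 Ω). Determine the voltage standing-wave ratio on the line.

Γ = (Z_L − Z_0)/(Z_L + Z_0) = (-43 + j38)/(107 + j38)
|Γ| = 57.4/114 = 0.505
VSWR = (1 + |Γ|)/(1 − |Γ|) = 1.51/0.495

VSWR ≈ 3.04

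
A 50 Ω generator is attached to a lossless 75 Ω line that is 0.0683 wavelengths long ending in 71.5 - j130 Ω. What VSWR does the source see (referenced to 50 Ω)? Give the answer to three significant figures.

βl = 2π × 0.0683 = 24.6°
tan(βl) = 0.458
Z_in = Z_0·(Z_L + jZ_0·tanβl)/(Z_0 + jZ_L·tanβl) = 25.4 − j59.5 Ω
Γ_s = (Z_in − Z_s)/(Z_in + Z_s) = (-24.6 − j59.5)/(75.4 − j59.5), |Γ_s| = 0.671
VSWR = (1 + |Γ_s|)/(1 − |Γ_s|)

VSWR ≈ 5.07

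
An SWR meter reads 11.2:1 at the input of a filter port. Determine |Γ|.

|Γ| = (S − 1)/(S + 1) = (11.2 − 1)/(11.2 + 1) = 10.2/12.2

|Γ| ≈ 0.836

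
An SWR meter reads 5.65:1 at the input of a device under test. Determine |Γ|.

|Γ| ≈ 0.699

|Γ| = (S − 1)/(S + 1) = (5.65 − 1)/(5.65 + 1) = 4.65/6.65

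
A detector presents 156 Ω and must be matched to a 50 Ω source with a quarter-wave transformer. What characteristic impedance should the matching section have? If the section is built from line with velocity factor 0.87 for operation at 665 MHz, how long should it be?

Z_qwt = √(Z_0·R_L) = √(50 × 156) = √7800
λ = 0.87·c/f = 0.392 m, so l = λ/4 = 0.0981 m

Z_qwt ≈ 88.3 Ω; length ≈ 9.81 cm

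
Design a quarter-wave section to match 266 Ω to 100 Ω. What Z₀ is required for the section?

Z_qwt = √(Z_0·R_L) = √(100 × 266) = √26600

Z_qwt ≈ 163 Ω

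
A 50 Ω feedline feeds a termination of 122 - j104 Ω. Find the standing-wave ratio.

Γ = (Z_L − Z_0)/(Z_L + Z_0) = (72 − j104)/(172 − j104)
|Γ| = 126/201 = 0.629
VSWR = (1 + |Γ|)/(1 − |Γ|) = 1.63/0.371

VSWR ≈ 4.4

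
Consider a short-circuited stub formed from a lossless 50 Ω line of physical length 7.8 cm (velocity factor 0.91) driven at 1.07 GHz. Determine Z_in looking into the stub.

λ = v/f = 0.91·c / 1.07 GHz = 0.255 m
βl = 2π·l/λ = 2π × 0.306 = 110°
tan(βl) = -2.74
For a short-circuited stub, Z_in = jZ_0·tan(βl)

Z_in ≈ −j137 Ω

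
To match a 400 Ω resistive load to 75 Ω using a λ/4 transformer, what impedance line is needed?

Z_qwt ≈ 173 Ω

Z_qwt = √(Z_0·R_L) = √(75 × 400) = √30000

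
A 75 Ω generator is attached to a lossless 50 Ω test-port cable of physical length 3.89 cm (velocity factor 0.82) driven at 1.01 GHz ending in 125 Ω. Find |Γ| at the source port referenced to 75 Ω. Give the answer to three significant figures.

|Γ| ≈ 0.524

λ = v/f = 0.82·c / 1.01 GHz = 0.244 m
βl = 2π·l/λ = 2π × 0.16 = 57.5°
tan(βl) = 1.57
Z_in = Z_0·(Z_L + jZ_0·tanβl)/(Z_0 + jZ_L·tanβl) = 26.4 − j25.1 Ω
Γ_s = (Z_in − Z_s)/(Z_in + Z_s) = (-48.6 − j25.1)/(101 − j25.1), |Γ_s| = 0.524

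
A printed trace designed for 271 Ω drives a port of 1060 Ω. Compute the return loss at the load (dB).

Γ = (1060 − 271)/(1060 + 271) = 0.593
RL = −20·log₁₀|Γ| = −20·log₁₀(0.593)

RL ≈ 4.54 dB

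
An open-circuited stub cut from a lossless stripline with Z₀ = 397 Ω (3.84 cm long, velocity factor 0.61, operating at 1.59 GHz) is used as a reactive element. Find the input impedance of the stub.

Z_in ≈ +j230 Ω

λ = v/f = 0.61·c / 1.59 GHz = 0.115 m
βl = 2π·l/λ = 2π × 0.334 = 120°
tan(βl) = -1.72
For an open-circuited stub, Z_in = −jZ_0·cot(βl) = −jZ_0/tan(βl)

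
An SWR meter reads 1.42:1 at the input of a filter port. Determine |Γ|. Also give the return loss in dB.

|Γ| = (S − 1)/(S + 1) = (1.42 − 1)/(1.42 + 1) = 0.42/2.42
RL = −20·log₁₀|Γ| = −20·log₁₀(0.174)

|Γ| ≈ 0.174; return loss ≈ 15.2 dB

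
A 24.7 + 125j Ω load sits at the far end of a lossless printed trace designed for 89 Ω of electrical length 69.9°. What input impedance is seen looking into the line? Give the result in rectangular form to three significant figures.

Z_in ≈ 24.2 − j123 Ω

tan(βl) = tan(69.9°) = 2.73
Z_in = Z_0·(Z_L + jZ_0·tanβl)/(Z_0 + jZ_L·tanβl)
     = 89·(24.7 + j368)/(-253 + j67.5)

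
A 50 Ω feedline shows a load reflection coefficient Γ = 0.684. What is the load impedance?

Z_L ≈ 266 Ω

Z_L = Z_0·(1 + Γ)/(1 − Γ) = 50·(1.68)/(0.316)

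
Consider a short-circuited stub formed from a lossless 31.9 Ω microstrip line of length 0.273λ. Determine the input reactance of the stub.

βl = 2π × 0.273 = 98.3°
tan(βl) = -6.87
For a short-circuited stub, Z_in = jZ_0·tan(βl)

X_in ≈ -219 Ω (capacitive)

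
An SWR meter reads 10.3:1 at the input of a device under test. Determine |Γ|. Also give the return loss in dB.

|Γ| ≈ 0.823; return loss ≈ 1.69 dB

|Γ| = (S − 1)/(S + 1) = (10.3 − 1)/(10.3 + 1) = 9.3/11.3
RL = −20·log₁₀|Γ| = −20·log₁₀(0.823)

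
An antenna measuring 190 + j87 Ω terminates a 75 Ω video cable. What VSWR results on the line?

VSWR ≈ 3.14

Γ = (Z_L − Z_0)/(Z_L + Z_0) = (115 + j87)/(265 + j87)
|Γ| = 144/279 = 0.517
VSWR = (1 + |Γ|)/(1 − |Γ|) = 1.52/0.483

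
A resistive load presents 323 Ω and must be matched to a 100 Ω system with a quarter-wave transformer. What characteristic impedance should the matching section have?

Z_qwt = √(Z_0·R_L) = √(100 × 323) = √32300

Z_qwt ≈ 180 Ω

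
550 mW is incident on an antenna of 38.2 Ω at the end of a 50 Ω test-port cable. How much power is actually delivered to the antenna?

Γ = (38.2 − 50)/(38.2 + 50) = -0.134
|Γ|² = 0.0179
P_refl = |Γ|²·P_inc = 9.84 mW, P_del = (1 − |Γ|²)·P_inc = 540 mW

P_delivered ≈ 540 mW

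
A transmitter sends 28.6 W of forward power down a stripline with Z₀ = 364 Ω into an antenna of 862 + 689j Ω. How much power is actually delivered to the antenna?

|Γ| = |(498 + j689)/(1226 + j689)| = 0.604
|Γ|² = 0.365
P_refl = |Γ|²·P_inc = 10.5 W, P_del = (1 − |Γ|²)·P_inc = 18.1 W

P_delivered ≈ 18.1 W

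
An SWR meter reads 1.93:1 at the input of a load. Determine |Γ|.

|Γ| ≈ 0.317

|Γ| = (S − 1)/(S + 1) = (1.93 − 1)/(1.93 + 1) = 0.93/2.93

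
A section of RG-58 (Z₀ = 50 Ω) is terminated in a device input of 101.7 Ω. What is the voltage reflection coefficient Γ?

Γ = (Z_L − Z_0)/(Z_L + Z_0) = (101.7 − 50)/(101.7 + 50) = 51.7/151.7

Γ = 0.341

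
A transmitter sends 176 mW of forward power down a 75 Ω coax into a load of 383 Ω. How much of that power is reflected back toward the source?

Γ = (383 − 75)/(383 + 75) = 0.672
|Γ|² = 0.452
P_refl = |Γ|²·P_inc = 79.6 mW, P_del = (1 − |Γ|²)·P_inc = 96.4 mW

P_reflected ≈ 79.6 mW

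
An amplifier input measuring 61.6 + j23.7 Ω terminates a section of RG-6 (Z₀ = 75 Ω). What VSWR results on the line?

VSWR ≈ 1.49

Γ = (Z_L − Z_0)/(Z_L + Z_0) = (-13.4 + j23.7)/(136.6 + j23.7)
|Γ| = 27.2/139 = 0.196
VSWR = (1 + |Γ|)/(1 − |Γ|) = 1.2/0.804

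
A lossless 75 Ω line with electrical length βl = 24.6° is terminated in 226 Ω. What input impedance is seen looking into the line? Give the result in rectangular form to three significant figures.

tan(βl) = tan(24.6°) = 0.458
Z_in = Z_0·(Z_L + jZ_0·tanβl)/(Z_0 + jZ_L·tanβl)
     = 75·(226 + j34.3)/(75 + j103)

Z_in ≈ 94.2 − j95.6 Ω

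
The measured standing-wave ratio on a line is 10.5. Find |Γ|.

|Γ| = (S − 1)/(S + 1) = (10.5 − 1)/(10.5 + 1) = 9.5/11.5

|Γ| ≈ 0.826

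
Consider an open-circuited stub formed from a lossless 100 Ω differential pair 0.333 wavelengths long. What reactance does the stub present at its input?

βl = 2π × 0.333 = 120°
tan(βl) = -1.74
For an open-circuited stub, Z_in = −jZ_0·cot(βl) = −jZ_0/tan(βl)

X_in ≈ 57.5 Ω (inductive)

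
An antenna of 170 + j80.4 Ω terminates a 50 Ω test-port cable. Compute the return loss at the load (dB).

Γ = (120 + j80.4)/(220 + j80.4), |Γ| = 0.617
RL = −20·log₁₀|Γ| = −20·log₁₀(0.617)

RL ≈ 4.2 dB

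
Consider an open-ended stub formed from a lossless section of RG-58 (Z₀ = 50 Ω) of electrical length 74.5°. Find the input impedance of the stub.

tan(βl) = 3.61
For an open-ended stub, Z_in = −jZ_0·cot(βl) = −jZ_0/tan(βl)

Z_in ≈ −j13.9 Ω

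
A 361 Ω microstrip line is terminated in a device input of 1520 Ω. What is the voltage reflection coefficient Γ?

Γ = (Z_L − Z_0)/(Z_L + Z_0) = (1520 − 361)/(1520 + 361) = 1159/1881

Γ = 0.616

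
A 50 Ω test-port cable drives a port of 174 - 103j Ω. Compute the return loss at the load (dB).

RL ≈ 3.69 dB

Γ = (124 − j103)/(224 − j103), |Γ| = 0.654
RL = −20·log₁₀|Γ| = −20·log₁₀(0.654)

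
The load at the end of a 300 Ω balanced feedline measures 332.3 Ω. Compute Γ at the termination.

Γ = (Z_L − Z_0)/(Z_L + Z_0) = (332.3 − 300)/(332.3 + 300) = 32.3/632.3

Γ = 0.0511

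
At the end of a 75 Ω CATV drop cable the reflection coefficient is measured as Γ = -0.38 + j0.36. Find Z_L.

Z_L ≈ 26.8 + j26.5 Ω

Z_L = Z_0·(1 + Γ)/(1 − Γ) = 75·(0.62 + j0.36)/(1.38 − j0.36)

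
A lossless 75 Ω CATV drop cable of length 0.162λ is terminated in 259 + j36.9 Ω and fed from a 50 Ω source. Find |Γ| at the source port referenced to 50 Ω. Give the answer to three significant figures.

|Γ| ≈ 0.538

βl = 2π × 0.162 = 58.3°
tan(βl) = 1.62
Z_in = Z_0·(Z_L + jZ_0·tanβl)/(Z_0 + jZ_L·tanβl) = 30 − j45.2 Ω
Γ_s = (Z_in − Z_s)/(Z_in + Z_s) = (-20 − j45.2)/(80 − j45.2), |Γ_s| = 0.538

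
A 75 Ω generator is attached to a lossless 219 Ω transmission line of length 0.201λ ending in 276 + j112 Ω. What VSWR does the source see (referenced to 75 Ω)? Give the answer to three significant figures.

βl = 2π × 0.201 = 72.4°
tan(βl) = 3.14
Z_in = Z_0·(Z_L + jZ_0·tanβl)/(Z_0 + jZ_L·tanβl) = 187 − j98.3 Ω
Γ_s = (Z_in − Z_s)/(Z_in + Z_s) = (112 − j98.3)/(262 − j98.3), |Γ_s| = 0.533
VSWR = (1 + |Γ_s|)/(1 − |Γ_s|)

VSWR ≈ 3.28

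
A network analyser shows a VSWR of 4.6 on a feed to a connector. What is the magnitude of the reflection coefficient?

|Γ| = (S − 1)/(S + 1) = (4.6 − 1)/(4.6 + 1) = 3.6/5.6

|Γ| ≈ 0.643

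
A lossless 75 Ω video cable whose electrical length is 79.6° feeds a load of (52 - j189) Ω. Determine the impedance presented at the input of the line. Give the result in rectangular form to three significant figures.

tan(βl) = tan(79.6°) = 5.45
Z_in = Z_0·(Z_L + jZ_0·tanβl)/(Z_0 + jZ_L·tanβl)
     = 75·(52 + j220)/(1100 + j283)

Z_in ≈ 6.9 + j13.1 Ω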